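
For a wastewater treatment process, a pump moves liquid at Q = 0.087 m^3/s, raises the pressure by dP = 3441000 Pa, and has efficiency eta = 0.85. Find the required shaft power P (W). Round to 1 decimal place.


P = Q * dP / eta
P = 0.087 * 3441000 / 0.85
P = 299367.0 / 0.85
P = 352196.5 W


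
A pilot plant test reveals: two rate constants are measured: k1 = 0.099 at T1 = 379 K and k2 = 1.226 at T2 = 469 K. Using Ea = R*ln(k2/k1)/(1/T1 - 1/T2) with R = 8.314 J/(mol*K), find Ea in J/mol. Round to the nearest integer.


Ea = R * ln(k2/k1) / (1/T1 - 1/T2)
ln(k2/k1) = ln(1.226/0.099) = 2.5163923
1/T1 - 1/T2 = 1/379 - 1/469 = 0.000506326265
Ea = 8.314 * 2.5163923 / 0.000506326265
Ea = 41320 J/mol


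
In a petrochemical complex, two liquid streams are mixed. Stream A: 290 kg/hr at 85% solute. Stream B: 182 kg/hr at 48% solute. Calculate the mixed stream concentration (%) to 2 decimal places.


Mass balance on solute: F1*x1 + F2*x2 = F3*x3
F3 = F1 + F2 = 290 + 182 = 472 kg/hr
x3 = (F1*x1 + F2*x2)/F3
x3 = (290*0.85 + 182*0.48) / 472
x3 = 70.73%


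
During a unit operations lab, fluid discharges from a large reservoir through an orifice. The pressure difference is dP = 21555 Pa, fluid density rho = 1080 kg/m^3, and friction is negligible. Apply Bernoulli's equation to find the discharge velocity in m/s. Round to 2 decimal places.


v = sqrt(2*dP/rho)
v = sqrt(2*21555/1080)
v = sqrt(39.916667)
v = 6.32 m/s


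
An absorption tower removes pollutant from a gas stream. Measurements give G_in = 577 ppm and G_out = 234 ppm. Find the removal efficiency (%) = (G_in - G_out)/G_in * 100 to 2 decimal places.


Efficiency = (G_in - G_out) / G_in * 100%
Efficiency = (577 - 234) / 577 * 100
Efficiency = 343 / 577 * 100
Efficiency = 59.45%


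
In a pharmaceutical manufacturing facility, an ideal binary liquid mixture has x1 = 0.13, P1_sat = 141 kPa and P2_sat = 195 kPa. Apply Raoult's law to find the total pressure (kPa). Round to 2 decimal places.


P = x1*P1_sat + x2*P2_sat
x2 = 1 - x1 = 1 - 0.13 = 0.87
P = 0.13*141 + 0.87*195
P = 18.33 + 169.65
P = 187.98 kPa


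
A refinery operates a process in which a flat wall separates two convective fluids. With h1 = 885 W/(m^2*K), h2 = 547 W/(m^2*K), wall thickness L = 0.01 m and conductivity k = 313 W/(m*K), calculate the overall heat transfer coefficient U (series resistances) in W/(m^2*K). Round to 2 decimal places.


1/U = 1/h1 + L/k + 1/h2
1/U = 1/885 + 0.01/313 + 1/547
1/U = 0.0011299435 + 3.19489e-05 + 0.0018281536
1/U = 0.002990046
U = 334.44 W/(m^2*K)


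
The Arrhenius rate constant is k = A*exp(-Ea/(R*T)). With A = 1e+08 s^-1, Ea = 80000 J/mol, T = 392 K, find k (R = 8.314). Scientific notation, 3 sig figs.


k = A * exp(-Ea/(R*T))
k = 1e+08 * exp(-80000 / (8.314 * 392))
k = 1e+08 * exp(-24.546744)
k = 2.19e-03


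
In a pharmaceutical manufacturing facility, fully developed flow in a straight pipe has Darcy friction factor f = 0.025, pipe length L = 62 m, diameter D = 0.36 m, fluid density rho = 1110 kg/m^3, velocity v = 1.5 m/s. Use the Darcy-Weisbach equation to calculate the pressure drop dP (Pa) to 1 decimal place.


dP = f * (L/D) * (rho*v^2/2)
dP = 0.025 * (62/0.36) * (1110*1.5^2/2)
L/D = 172.22222222
rho*v^2/2 = 1110*2.25/2 = 1248.75
dP = 0.025 * 172.22222222 * 1248.75
dP = 5376.6 Pa


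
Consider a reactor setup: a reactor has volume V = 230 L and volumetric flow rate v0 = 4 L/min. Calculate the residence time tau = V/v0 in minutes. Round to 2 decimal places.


tau = V / v0
tau = 230 / 4
tau = 57.50 min


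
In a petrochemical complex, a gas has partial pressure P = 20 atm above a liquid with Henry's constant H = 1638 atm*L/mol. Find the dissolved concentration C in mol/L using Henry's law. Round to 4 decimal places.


C = P / H
C = 20 / 1638
C = 0.0122 mol/L


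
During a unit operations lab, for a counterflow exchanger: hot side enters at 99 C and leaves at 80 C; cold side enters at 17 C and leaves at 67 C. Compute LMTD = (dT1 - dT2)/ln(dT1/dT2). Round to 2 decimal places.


dT1 = Th_in - Tc_out = 99 - 67 = 32
dT2 = Th_out - Tc_in = 80 - 17 = 63
LMTD = (dT1 - dT2) / ln(dT1/dT2)
LMTD = (32 - 63) / ln(32/63)
LMTD = 45.76 K


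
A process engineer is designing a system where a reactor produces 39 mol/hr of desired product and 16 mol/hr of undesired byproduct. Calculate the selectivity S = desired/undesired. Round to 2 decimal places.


S = desired product rate / undesired product rate
S = 39 / 16
S = 2.44


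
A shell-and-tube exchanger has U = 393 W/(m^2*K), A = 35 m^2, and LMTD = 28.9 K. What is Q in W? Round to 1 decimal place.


Q = U * A * LMTD
Q = 393 * 35 * 28.9
Q = 397519.5 W


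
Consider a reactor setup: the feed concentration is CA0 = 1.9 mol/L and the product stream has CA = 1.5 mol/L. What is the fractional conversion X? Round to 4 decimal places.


X = (CA0 - CA) / CA0
X = (1.9 - 1.5) / 1.9
X = 0.4 / 1.9
X = 0.2105


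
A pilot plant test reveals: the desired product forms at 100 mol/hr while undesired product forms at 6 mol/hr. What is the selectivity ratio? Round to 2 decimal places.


S = desired product rate / undesired product rate
S = 100 / 6
S = 16.67


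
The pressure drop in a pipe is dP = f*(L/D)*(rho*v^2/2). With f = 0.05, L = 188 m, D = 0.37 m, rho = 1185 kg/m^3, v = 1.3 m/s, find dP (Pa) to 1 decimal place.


dP = f * (L/D) * (rho*v^2/2)
dP = 0.05 * (188/0.37) * (1185*1.3^2/2)
L/D = 508.10810811
rho*v^2/2 = 1185*1.69/2 = 1001.325
dP = 0.05 * 508.10810811 * 1001.325
dP = 25439.1 Pa


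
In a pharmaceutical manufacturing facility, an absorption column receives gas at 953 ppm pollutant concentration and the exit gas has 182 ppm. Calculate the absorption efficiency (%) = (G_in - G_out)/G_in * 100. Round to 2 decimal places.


Efficiency = (G_in - G_out) / G_in * 100%
Efficiency = (953 - 182) / 953 * 100
Efficiency = 771 / 953 * 100
Efficiency = 80.90%


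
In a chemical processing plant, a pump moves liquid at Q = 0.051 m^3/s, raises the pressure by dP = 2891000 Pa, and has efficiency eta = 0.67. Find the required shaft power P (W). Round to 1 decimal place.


P = Q * dP / eta
P = 0.051 * 2891000 / 0.67
P = 147441.0 / 0.67
P = 220061.2 W


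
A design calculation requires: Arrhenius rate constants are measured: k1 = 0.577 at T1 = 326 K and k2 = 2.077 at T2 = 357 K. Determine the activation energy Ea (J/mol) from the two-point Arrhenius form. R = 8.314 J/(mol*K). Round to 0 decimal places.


Ea = R * ln(k2/k1) / (1/T1 - 1/T2)
ln(k2/k1) = ln(2.077/0.577) = 1.2808376
1/T1 - 1/T2 = 1/326 - 1/357 = 0.000266364214
Ea = 8.314 * 1.2808376 / 0.000266364214
Ea = 39979 J/mol


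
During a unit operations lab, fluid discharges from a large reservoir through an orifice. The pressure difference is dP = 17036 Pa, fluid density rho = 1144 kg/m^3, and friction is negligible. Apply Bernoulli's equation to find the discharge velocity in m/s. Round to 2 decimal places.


v = sqrt(2*dP/rho)
v = sqrt(2*17036/1144)
v = sqrt(29.783217)
v = 5.46 m/s


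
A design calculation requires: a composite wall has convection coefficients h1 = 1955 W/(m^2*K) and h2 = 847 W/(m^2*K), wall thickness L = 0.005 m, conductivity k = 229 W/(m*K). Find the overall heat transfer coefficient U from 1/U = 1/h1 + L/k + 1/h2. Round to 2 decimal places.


1/U = 1/h1 + L/k + 1/h2
1/U = 1/1955 + 0.005/229 + 1/847
1/U = 0.000511509 + 2.18341e-05 + 0.0011806375
1/U = 0.0017139806
U = 583.44 W/(m^2*K)


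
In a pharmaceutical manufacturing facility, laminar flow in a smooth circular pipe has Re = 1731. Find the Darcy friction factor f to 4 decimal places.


f = 64 / Re
f = 64 / 1731
f = 0.0370


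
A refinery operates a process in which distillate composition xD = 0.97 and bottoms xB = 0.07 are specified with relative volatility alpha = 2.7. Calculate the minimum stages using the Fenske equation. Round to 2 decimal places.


N_min = ln((xD*(1-xB))/(xB*(1-xD))) / ln(alpha)
Numerator inside ln: 0.9021 / 0.0021 = 429.571429
ln(429.571429) = 6.062788
ln(alpha) = ln(2.7) = 0.993252
N_min = 6.062788 / 0.993252 = 6.10


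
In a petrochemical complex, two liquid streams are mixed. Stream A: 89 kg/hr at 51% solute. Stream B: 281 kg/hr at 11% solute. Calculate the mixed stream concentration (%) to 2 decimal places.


Mass balance on solute: F1*x1 + F2*x2 = F3*x3
F3 = F1 + F2 = 89 + 281 = 370 kg/hr
x3 = (F1*x1 + F2*x2)/F3
x3 = (89*0.51 + 281*0.11) / 370
x3 = 20.62%


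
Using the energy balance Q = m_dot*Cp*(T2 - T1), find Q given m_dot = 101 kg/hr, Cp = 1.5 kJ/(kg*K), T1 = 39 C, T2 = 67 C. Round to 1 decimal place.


Q = m_dot * Cp * (T2 - T1)
Q = 101 * 1.5 * (67 - 39)
Q = 101 * 1.5 * 28
Q = 4242.0 kJ/hr


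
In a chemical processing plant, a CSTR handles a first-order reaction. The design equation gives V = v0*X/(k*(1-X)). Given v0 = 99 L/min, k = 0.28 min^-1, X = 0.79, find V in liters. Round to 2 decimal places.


V = v0 * X / (k * (1 - X))
V = 99 * 0.79 / (0.28 * (1 - 0.79))
V = 78.21 / (0.28 * 0.21)
V = 78.21 / 0.0588
V = 1330.10 L


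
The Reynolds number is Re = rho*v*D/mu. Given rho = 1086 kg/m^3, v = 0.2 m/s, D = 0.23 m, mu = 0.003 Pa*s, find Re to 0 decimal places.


Re = rho * v * D / mu
Re = 1086 * 0.2 * 0.23 / 0.003
Re = 49.956 / 0.003
Re = 16652


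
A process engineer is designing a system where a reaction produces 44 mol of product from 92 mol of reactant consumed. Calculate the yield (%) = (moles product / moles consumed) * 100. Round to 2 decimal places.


Yield = (moles product / moles consumed) * 100%
Yield = (44 / 92) * 100
Yield = 0.4783 * 100
Yield = 47.83%


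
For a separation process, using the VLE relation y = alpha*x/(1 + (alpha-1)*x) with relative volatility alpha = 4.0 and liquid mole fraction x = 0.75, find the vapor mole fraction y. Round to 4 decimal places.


y = alpha*x / (1 + (alpha-1)*x)
y = 4.0*0.75 / (1 + (4.0-1)*0.75)
y = 3.0 / (1 + 2.25)
y = 3.0 / 3.25
y = 0.9231


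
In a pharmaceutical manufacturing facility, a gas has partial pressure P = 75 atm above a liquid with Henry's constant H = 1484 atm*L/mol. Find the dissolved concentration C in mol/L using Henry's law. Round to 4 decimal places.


C = P / H
C = 75 / 1484
C = 0.0505 mol/L


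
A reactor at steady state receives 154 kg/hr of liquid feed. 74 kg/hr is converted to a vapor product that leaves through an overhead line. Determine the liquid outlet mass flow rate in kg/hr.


Steady-state mass balance on the main outlet: F_out = F_in - F_removed
F_out = 154 - 74
F_out = 80 kg/hr


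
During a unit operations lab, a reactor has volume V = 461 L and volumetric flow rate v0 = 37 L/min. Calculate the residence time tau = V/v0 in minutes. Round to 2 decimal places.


tau = V / v0
tau = 461 / 37
tau = 12.46 min


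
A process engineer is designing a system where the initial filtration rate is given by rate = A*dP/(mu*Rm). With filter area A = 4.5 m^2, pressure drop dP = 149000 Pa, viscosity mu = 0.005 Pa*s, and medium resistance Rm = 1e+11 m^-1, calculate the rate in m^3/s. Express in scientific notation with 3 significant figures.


rate = A * dP / (mu * Rm)
rate = 4.5 * 149000 / (0.005 * 1e+11)
rate = 670500.0 / 5.000e+08
rate = 1.34e-03 m^3/s


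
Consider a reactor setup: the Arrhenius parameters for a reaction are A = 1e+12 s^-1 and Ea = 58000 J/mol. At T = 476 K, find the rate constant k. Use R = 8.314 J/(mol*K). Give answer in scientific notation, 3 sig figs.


k = A * exp(-Ea/(R*T))
k = 1e+12 * exp(-58000 / (8.314 * 476))
k = 1e+12 * exp(-14.65585)
k = 4.32e+05


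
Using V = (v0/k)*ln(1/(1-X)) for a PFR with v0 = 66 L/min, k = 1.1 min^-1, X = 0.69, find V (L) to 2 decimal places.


V = (v0/k) * ln(1/(1-X))
V = (66/1.1) * ln(1/(1-0.69))
V = 60.0 * ln(3.225806)
V = 60.0 * 1.171183
V = 70.27 L


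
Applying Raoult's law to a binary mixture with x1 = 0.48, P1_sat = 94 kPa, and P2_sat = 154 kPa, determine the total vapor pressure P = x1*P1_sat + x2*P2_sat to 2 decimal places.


P = x1*P1_sat + x2*P2_sat
x2 = 1 - x1 = 1 - 0.48 = 0.52
P = 0.48*94 + 0.52*154
P = 45.12 + 80.08
P = 125.20 kPa


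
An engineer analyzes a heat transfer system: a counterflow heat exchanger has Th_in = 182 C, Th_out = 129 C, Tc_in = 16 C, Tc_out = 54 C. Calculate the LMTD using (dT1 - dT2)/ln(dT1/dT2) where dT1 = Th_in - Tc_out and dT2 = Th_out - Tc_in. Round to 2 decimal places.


dT1 = Th_in - Tc_out = 182 - 54 = 128
dT2 = Th_out - Tc_in = 129 - 16 = 113
LMTD = (dT1 - dT2) / ln(dT1/dT2)
LMTD = (128 - 113) / ln(128/113)
LMTD = 120.34 K


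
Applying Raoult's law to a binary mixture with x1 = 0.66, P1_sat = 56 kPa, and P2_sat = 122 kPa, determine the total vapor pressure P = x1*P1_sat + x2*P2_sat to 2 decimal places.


P = x1*P1_sat + x2*P2_sat
x2 = 1 - x1 = 1 - 0.66 = 0.34
P = 0.66*56 + 0.34*122
P = 36.96 + 41.48
P = 78.44 kPa


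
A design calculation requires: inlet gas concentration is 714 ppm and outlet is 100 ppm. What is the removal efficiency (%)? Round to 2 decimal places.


Efficiency = (G_in - G_out) / G_in * 100%
Efficiency = (714 - 100) / 714 * 100
Efficiency = 614 / 714 * 100
Efficiency = 85.99%


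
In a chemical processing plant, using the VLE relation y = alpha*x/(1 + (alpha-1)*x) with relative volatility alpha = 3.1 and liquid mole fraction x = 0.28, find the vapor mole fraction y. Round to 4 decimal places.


y = alpha*x / (1 + (alpha-1)*x)
y = 3.1*0.28 / (1 + (3.1-1)*0.28)
y = 0.868 / (1 + 0.588)
y = 0.868 / 1.588
y = 0.5466


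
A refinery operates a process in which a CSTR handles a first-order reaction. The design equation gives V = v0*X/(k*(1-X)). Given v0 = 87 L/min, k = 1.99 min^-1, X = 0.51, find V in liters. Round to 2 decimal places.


V = v0 * X / (k * (1 - X))
V = 87 * 0.51 / (1.99 * (1 - 0.51))
V = 44.37 / (1.99 * 0.49)
V = 44.37 / 0.9751
V = 45.50 L


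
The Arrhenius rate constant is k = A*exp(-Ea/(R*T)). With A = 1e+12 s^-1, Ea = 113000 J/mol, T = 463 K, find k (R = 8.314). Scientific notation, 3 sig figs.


k = A * exp(-Ea/(R*T))
k = 1e+12 * exp(-113000 / (8.314 * 463))
k = 1e+12 * exp(-29.355361)
k = 1.78e-01


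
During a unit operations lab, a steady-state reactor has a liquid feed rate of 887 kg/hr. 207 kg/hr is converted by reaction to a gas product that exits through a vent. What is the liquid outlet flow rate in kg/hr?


Steady-state mass balance on the main outlet: F_out = F_in - F_removed
F_out = 887 - 207
F_out = 680 kg/hr


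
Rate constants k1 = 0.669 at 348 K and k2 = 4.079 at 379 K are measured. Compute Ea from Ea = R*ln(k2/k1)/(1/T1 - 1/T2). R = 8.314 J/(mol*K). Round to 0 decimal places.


Ea = R * ln(k2/k1) / (1/T1 - 1/T2)
ln(k2/k1) = ln(4.079/0.669) = 1.8078231
1/T1 - 1/T2 = 1/348 - 1/379 = 0.000235040791
Ea = 8.314 * 1.8078231 / 0.000235040791
Ea = 63947 J/mol


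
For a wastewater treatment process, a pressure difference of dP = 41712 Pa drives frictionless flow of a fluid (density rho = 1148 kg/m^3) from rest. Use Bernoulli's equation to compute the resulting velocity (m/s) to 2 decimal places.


v = sqrt(2*dP/rho)
v = sqrt(2*41712/1148)
v = sqrt(72.66899)
v = 8.52 m/s


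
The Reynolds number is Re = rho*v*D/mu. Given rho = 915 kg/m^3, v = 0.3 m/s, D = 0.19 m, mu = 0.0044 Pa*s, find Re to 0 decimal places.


Re = rho * v * D / mu
Re = 915 * 0.3 * 0.19 / 0.0044
Re = 52.155 / 0.0044
Re = 11853


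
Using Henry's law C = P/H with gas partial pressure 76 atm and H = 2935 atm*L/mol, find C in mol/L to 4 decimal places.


C = P / H
C = 76 / 2935
C = 0.0259 mol/L


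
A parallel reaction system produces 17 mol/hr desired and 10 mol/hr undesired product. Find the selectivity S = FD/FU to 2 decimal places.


S = desired product rate / undesired product rate
S = 17 / 10
S = 1.70


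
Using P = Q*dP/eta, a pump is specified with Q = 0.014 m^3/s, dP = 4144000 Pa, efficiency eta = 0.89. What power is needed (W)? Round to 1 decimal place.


P = Q * dP / eta
P = 0.014 * 4144000 / 0.89
P = 58016.0 / 0.89
P = 65186.5 W


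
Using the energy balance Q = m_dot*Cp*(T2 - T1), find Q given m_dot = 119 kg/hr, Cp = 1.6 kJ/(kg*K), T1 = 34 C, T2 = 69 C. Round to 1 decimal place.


Q = m_dot * Cp * (T2 - T1)
Q = 119 * 1.6 * (69 - 34)
Q = 119 * 1.6 * 35
Q = 6664.0 kJ/hr


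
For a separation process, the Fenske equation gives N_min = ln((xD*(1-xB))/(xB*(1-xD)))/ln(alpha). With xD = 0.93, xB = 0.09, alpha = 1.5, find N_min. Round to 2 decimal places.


N_min = ln((xD*(1-xB))/(xB*(1-xD))) / ln(alpha)
Numerator inside ln: 0.8463 / 0.0063 = 134.333333
ln(134.333333) = 4.900324
ln(alpha) = ln(1.5) = 0.405465
N_min = 4.900324 / 0.405465 = 12.09


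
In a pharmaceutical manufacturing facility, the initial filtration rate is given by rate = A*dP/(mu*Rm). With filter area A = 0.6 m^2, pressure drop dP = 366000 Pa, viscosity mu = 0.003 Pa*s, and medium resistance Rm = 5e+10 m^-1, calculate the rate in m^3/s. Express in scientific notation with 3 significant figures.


rate = A * dP / (mu * Rm)
rate = 0.6 * 366000 / (0.003 * 5e+10)
rate = 219600.0 / 1.500e+08
rate = 1.46e-03 m^3/s


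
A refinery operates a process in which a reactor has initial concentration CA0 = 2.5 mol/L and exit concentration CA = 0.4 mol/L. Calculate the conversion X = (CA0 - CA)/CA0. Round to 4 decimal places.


X = (CA0 - CA) / CA0
X = (2.5 - 0.4) / 2.5
X = 2.1 / 2.5
X = 0.8400


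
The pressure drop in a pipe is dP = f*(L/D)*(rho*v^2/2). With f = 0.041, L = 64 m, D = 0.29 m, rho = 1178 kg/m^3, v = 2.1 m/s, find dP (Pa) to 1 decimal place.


dP = f * (L/D) * (rho*v^2/2)
dP = 0.041 * (64/0.29) * (1178*2.1^2/2)
L/D = 220.68965517
rho*v^2/2 = 1178*4.41/2 = 2597.49
dP = 0.041 * 220.68965517 * 2597.49
dP = 23502.8 Pa


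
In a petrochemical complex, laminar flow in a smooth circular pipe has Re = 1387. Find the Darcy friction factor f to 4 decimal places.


f = 64 / Re
f = 64 / 1387
f = 0.0461


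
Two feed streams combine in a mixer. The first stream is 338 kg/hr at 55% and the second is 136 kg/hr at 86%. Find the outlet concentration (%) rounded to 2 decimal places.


Mass balance on solute: F1*x1 + F2*x2 = F3*x3
F3 = F1 + F2 = 338 + 136 = 474 kg/hr
x3 = (F1*x1 + F2*x2)/F3
x3 = (338*0.55 + 136*0.86) / 474
x3 = 63.89%


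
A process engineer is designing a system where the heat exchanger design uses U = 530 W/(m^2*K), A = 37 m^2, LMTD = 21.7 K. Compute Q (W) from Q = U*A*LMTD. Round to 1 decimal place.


Q = U * A * LMTD
Q = 530 * 37 * 21.7
Q = 425537.0 W


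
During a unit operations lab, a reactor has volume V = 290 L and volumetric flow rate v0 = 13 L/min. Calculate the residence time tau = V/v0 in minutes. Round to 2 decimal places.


tau = V / v0
tau = 290 / 13
tau = 22.31 min


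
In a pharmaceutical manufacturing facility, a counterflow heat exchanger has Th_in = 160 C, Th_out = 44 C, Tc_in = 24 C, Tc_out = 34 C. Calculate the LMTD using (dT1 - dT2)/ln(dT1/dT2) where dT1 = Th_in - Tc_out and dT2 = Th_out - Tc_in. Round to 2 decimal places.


dT1 = Th_in - Tc_out = 160 - 34 = 126
dT2 = Th_out - Tc_in = 44 - 24 = 20
LMTD = (dT1 - dT2) / ln(dT1/dT2)
LMTD = (126 - 20) / ln(126/20)
LMTD = 57.59 K


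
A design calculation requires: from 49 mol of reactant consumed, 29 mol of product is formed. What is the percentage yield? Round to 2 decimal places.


Yield = (moles product / moles consumed) * 100%
Yield = (29 / 49) * 100
Yield = 0.5918 * 100
Yield = 59.18%


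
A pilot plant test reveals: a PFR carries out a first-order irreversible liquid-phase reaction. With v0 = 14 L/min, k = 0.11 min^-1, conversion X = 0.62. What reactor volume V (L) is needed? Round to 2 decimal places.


V = (v0/k) * ln(1/(1-X))
V = (14/0.11) * ln(1/(1-0.62))
V = 127.272727 * ln(2.631579)
V = 127.272727 * 0.967584
V = 123.15 L


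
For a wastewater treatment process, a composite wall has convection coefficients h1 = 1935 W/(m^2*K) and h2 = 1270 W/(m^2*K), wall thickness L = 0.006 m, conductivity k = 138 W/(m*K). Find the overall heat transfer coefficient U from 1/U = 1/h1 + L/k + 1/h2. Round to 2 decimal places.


1/U = 1/h1 + L/k + 1/h2
1/U = 1/1935 + 0.006/138 + 1/1270
1/U = 0.0005167959 + 4.34783e-05 + 0.0007874016
1/U = 0.0013476758
U = 742.02 W/(m^2*K)


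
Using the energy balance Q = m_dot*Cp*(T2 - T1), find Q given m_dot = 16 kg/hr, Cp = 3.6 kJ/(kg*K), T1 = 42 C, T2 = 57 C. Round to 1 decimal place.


Q = m_dot * Cp * (T2 - T1)
Q = 16 * 3.6 * (57 - 42)
Q = 16 * 3.6 * 15
Q = 864.0 kJ/hr


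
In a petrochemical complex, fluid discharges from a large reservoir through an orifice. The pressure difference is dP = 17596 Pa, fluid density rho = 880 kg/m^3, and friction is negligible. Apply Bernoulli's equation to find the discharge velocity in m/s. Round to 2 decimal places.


v = sqrt(2*dP/rho)
v = sqrt(2*17596/880)
v = sqrt(39.990909)
v = 6.32 m/s


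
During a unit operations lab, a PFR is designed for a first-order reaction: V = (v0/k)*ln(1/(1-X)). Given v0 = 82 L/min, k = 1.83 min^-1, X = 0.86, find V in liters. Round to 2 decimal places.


V = (v0/k) * ln(1/(1-X))
V = (82/1.83) * ln(1/(1-0.86))
V = 44.808743 * ln(7.142857)
V = 44.808743 * 1.966113
V = 88.10 L


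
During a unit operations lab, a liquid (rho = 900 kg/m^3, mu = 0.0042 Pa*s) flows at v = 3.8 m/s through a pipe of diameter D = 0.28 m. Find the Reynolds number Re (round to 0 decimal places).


Re = rho * v * D / mu
Re = 900 * 3.8 * 0.28 / 0.0042
Re = 957.6 / 0.0042
Re = 228000


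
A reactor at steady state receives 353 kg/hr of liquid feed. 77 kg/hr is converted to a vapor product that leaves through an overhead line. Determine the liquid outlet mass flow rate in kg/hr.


Steady-state mass balance on the main outlet: F_out = F_in - F_removed
F_out = 353 - 77
F_out = 276 kg/hr


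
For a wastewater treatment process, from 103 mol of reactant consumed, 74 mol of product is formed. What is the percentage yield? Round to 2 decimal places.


Yield = (moles product / moles consumed) * 100%
Yield = (74 / 103) * 100
Yield = 0.7184 * 100
Yield = 71.84%


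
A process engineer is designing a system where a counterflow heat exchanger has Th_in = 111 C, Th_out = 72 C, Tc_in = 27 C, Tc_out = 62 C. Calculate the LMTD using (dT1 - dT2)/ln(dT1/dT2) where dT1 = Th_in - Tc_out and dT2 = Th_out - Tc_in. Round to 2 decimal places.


dT1 = Th_in - Tc_out = 111 - 62 = 49
dT2 = Th_out - Tc_in = 72 - 27 = 45
LMTD = (dT1 - dT2) / ln(dT1/dT2)
LMTD = (49 - 45) / ln(49/45)
LMTD = 46.97 K


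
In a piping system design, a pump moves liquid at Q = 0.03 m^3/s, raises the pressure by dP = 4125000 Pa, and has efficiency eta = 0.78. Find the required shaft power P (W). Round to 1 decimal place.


P = Q * dP / eta
P = 0.03 * 4125000 / 0.78
P = 123750.0 / 0.78
P = 158653.8 W


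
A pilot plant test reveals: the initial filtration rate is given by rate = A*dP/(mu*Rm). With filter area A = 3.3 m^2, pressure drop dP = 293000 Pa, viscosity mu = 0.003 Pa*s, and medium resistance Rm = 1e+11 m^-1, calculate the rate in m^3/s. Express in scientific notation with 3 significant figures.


rate = A * dP / (mu * Rm)
rate = 3.3 * 293000 / (0.003 * 1e+11)
rate = 966900.0 / 3.000e+08
rate = 3.22e-03 m^3/s


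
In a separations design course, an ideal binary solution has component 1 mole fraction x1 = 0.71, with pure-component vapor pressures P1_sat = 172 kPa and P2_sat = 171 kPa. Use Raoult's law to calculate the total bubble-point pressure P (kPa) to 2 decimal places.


P = x1*P1_sat + x2*P2_sat
x2 = 1 - x1 = 1 - 0.71 = 0.29
P = 0.71*172 + 0.29*171
P = 122.12 + 49.59
P = 171.71 kPa


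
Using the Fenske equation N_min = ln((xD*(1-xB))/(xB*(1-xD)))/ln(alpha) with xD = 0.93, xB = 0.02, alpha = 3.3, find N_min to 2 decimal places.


N_min = ln((xD*(1-xB))/(xB*(1-xD))) / ln(alpha)
Numerator inside ln: 0.9114 / 0.0014 = 651.0
ln(651.0) = 6.47851
ln(alpha) = ln(3.3) = 1.193922
N_min = 6.47851 / 1.193922 = 5.43


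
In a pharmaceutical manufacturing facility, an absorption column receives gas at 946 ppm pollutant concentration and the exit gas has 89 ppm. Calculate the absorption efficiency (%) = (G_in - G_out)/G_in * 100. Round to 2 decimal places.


Efficiency = (G_in - G_out) / G_in * 100%
Efficiency = (946 - 89) / 946 * 100
Efficiency = 857 / 946 * 100
Efficiency = 90.59%


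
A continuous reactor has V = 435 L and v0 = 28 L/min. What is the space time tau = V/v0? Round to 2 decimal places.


tau = V / v0
tau = 435 / 28
tau = 15.54 min


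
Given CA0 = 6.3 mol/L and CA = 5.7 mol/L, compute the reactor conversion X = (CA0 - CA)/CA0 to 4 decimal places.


X = (CA0 - CA) / CA0
X = (6.3 - 5.7) / 6.3
X = 0.6 / 6.3
X = 0.0952


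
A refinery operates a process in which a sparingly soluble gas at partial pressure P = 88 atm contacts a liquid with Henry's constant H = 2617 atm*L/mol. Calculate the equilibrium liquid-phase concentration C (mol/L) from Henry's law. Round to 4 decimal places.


C = P / H
C = 88 / 2617
C = 0.0336 mol/L


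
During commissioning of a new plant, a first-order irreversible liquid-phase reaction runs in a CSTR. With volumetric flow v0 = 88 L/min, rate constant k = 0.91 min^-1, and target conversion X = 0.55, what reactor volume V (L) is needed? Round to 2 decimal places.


V = v0 * X / (k * (1 - X))
V = 88 * 0.55 / (0.91 * (1 - 0.55))
V = 48.4 / (0.91 * 0.45)
V = 48.4 / 0.4095
V = 118.19 L


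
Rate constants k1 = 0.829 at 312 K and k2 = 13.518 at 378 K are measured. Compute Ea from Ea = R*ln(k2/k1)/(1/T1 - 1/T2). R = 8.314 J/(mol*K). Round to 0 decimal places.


Ea = R * ln(k2/k1) / (1/T1 - 1/T2)
ln(k2/k1) = ln(13.518/0.829) = 2.7915573
1/T1 - 1/T2 = 1/312 - 1/378 = 0.00055962556
Ea = 8.314 * 2.7915573 / 0.00055962556
Ea = 41472 J/mol


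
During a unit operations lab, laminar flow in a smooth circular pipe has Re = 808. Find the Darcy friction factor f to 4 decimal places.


f = 64 / Re
f = 64 / 808
f = 0.0792


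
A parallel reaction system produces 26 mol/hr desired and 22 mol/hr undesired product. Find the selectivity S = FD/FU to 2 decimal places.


S = desired product rate / undesired product rate
S = 26 / 22
S = 1.18


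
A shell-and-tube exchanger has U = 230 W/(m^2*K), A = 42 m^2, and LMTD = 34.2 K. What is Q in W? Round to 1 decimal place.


Q = U * A * LMTD
Q = 230 * 42 * 34.2
Q = 330372.0 W


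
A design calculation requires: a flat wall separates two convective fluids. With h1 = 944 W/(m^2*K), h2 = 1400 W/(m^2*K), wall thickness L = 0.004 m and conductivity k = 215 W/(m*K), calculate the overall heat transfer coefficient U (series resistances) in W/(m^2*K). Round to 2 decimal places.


1/U = 1/h1 + L/k + 1/h2
1/U = 1/944 + 0.004/215 + 1/1400
1/U = 0.001059322 + 1.86047e-05 + 0.0007142857
1/U = 0.0017922124
U = 557.97 W/(m^2*K)


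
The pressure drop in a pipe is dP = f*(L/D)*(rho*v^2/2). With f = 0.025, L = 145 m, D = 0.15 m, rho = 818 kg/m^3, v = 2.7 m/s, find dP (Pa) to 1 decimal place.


dP = f * (L/D) * (rho*v^2/2)
dP = 0.025 * (145/0.15) * (818*2.7^2/2)
L/D = 966.66666667
rho*v^2/2 = 818*7.29/2 = 2981.61
dP = 0.025 * 966.66666667 * 2981.61
dP = 72055.6 Pa


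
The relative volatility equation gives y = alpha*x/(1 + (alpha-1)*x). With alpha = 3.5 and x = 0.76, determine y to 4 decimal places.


y = alpha*x / (1 + (alpha-1)*x)
y = 3.5*0.76 / (1 + (3.5-1)*0.76)
y = 2.66 / (1 + 1.9)
y = 2.66 / 2.9
y = 0.9172


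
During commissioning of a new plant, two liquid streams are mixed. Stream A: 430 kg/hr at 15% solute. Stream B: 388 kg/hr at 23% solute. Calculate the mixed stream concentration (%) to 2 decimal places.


Mass balance on solute: F1*x1 + F2*x2 = F3*x3
F3 = F1 + F2 = 430 + 388 = 818 kg/hr
x3 = (F1*x1 + F2*x2)/F3
x3 = (430*0.15 + 388*0.23) / 818
x3 = 18.79%


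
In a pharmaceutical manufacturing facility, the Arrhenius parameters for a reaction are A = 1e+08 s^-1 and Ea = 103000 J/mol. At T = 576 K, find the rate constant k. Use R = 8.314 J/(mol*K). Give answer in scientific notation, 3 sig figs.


k = A * exp(-Ea/(R*T))
k = 1e+08 * exp(-103000 / (8.314 * 576))
k = 1e+08 * exp(-21.508232)
k = 4.56e-02


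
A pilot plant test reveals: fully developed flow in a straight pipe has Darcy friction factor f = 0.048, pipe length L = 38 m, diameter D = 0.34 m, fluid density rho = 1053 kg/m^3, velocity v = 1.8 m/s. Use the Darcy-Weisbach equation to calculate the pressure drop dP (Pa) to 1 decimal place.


dP = f * (L/D) * (rho*v^2/2)
dP = 0.048 * (38/0.34) * (1053*1.8^2/2)
L/D = 111.76470588
rho*v^2/2 = 1053*3.24/2 = 1705.86
dP = 0.048 * 111.76470588 * 1705.86
dP = 9151.4 Pa


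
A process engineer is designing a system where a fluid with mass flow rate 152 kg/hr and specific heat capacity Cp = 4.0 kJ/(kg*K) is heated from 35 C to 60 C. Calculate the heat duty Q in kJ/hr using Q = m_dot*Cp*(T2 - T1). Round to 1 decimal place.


Q = m_dot * Cp * (T2 - T1)
Q = 152 * 4.0 * (60 - 35)
Q = 152 * 4.0 * 25
Q = 15200.0 kJ/hr


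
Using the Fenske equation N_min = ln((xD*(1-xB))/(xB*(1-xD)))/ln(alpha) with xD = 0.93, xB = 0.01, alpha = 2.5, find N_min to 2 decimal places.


N_min = ln((xD*(1-xB))/(xB*(1-xD))) / ln(alpha)
Numerator inside ln: 0.9207 / 0.0007 = 1315.285714
ln(1315.285714) = 7.181809
ln(alpha) = ln(2.5) = 0.916291
N_min = 7.181809 / 0.916291 = 7.84


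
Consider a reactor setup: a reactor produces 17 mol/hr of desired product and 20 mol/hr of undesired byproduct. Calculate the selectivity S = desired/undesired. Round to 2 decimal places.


S = desired product rate / undesired product rate
S = 17 / 20
S = 0.85


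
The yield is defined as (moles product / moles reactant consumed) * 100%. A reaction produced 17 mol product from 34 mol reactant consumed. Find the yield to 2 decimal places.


Yield = (moles product / moles consumed) * 100%
Yield = (17 / 34) * 100
Yield = 0.5 * 100
Yield = 50.00%


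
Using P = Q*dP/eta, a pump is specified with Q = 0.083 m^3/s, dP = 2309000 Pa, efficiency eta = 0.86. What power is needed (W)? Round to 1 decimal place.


P = Q * dP / eta
P = 0.083 * 2309000 / 0.86
P = 191647.0 / 0.86
P = 222845.3 W


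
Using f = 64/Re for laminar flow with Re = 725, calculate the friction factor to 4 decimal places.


f = 64 / Re
f = 64 / 725
f = 0.0883


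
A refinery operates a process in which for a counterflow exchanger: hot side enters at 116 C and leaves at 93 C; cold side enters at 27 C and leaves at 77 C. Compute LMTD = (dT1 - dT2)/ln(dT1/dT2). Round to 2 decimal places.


dT1 = Th_in - Tc_out = 116 - 77 = 39
dT2 = Th_out - Tc_in = 93 - 27 = 66
LMTD = (dT1 - dT2) / ln(dT1/dT2)
LMTD = (39 - 66) / ln(39/66)
LMTD = 51.32 K


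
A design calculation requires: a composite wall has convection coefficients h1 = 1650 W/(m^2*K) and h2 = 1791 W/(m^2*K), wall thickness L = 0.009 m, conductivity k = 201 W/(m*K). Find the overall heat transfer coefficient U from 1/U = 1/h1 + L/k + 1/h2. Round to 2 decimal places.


1/U = 1/h1 + L/k + 1/h2
1/U = 1/1650 + 0.009/201 + 1/1791
1/U = 0.0006060606 + 4.47761e-05 + 0.0005583473
1/U = 0.001209184
U = 827.00 W/(m^2*K)


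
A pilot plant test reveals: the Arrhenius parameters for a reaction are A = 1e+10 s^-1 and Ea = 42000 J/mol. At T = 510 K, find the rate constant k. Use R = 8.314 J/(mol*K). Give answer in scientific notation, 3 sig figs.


k = A * exp(-Ea/(R*T))
k = 1e+10 * exp(-42000 / (8.314 * 510))
k = 1e+10 * exp(-9.905333)
k = 4.99e+05


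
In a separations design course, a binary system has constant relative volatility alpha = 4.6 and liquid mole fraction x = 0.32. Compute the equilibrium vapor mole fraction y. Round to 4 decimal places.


y = alpha*x / (1 + (alpha-1)*x)
y = 4.6*0.32 / (1 + (4.6-1)*0.32)
y = 1.472 / (1 + 1.152)
y = 1.472 / 2.152
y = 0.6840


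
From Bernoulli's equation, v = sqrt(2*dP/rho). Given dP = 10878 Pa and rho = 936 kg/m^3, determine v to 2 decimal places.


v = sqrt(2*dP/rho)
v = sqrt(2*10878/936)
v = sqrt(23.24359)
v = 4.82 m/s


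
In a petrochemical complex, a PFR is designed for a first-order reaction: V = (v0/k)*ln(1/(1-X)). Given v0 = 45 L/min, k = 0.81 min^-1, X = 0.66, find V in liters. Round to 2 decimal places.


V = (v0/k) * ln(1/(1-X))
V = (45/0.81) * ln(1/(1-0.66))
V = 55.555556 * ln(2.941176)
V = 55.555556 * 1.07881
V = 59.93 L


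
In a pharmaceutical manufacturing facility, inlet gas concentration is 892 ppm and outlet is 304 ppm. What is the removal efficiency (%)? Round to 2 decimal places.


Efficiency = (G_in - G_out) / G_in * 100%
Efficiency = (892 - 304) / 892 * 100
Efficiency = 588 / 892 * 100
Efficiency = 65.92%


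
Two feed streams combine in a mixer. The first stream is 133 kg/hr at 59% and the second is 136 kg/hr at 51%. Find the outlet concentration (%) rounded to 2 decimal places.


Mass balance on solute: F1*x1 + F2*x2 = F3*x3
F3 = F1 + F2 = 133 + 136 = 269 kg/hr
x3 = (F1*x1 + F2*x2)/F3
x3 = (133*0.59 + 136*0.51) / 269
x3 = 54.96%


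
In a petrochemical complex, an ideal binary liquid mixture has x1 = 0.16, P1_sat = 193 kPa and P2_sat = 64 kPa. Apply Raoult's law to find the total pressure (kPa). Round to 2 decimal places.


P = x1*P1_sat + x2*P2_sat
x2 = 1 - x1 = 1 - 0.16 = 0.84
P = 0.16*193 + 0.84*64
P = 30.88 + 53.76
P = 84.64 kPa


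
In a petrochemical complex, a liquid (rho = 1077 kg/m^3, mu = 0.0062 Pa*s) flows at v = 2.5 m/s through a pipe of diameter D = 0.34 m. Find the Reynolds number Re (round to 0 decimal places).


Re = rho * v * D / mu
Re = 1077 * 2.5 * 0.34 / 0.0062
Re = 915.45 / 0.0062
Re = 147653


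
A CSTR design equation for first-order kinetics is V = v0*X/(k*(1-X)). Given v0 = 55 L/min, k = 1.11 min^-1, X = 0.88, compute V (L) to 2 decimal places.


V = v0 * X / (k * (1 - X))
V = 55 * 0.88 / (1.11 * (1 - 0.88))
V = 48.4 / (1.11 * 0.12)
V = 48.4 / 0.1332
V = 363.36 L


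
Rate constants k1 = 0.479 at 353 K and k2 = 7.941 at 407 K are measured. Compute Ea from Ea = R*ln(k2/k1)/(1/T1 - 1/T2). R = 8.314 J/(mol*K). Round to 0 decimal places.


Ea = R * ln(k2/k1) / (1/T1 - 1/T2)
ln(k2/k1) = ln(7.941/0.479) = 2.8080939
1/T1 - 1/T2 = 1/353 - 1/407 = 0.000375858733
Ea = 8.314 * 2.8080939 / 0.000375858733
Ea = 62115 J/mol


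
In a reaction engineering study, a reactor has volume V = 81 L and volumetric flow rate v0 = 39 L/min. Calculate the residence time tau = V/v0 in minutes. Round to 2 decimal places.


tau = V / v0
tau = 81 / 39
tau = 2.08 min


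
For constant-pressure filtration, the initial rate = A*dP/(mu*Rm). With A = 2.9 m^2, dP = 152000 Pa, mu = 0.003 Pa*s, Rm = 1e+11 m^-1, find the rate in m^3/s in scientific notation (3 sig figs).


rate = A * dP / (mu * Rm)
rate = 2.9 * 152000 / (0.003 * 1e+11)
rate = 440800.0 / 3.000e+08
rate = 1.47e-03 m^3/s


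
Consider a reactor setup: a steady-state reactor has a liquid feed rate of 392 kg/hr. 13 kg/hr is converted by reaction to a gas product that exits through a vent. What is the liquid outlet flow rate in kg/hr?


Steady-state mass balance on the main outlet: F_out = F_in - F_removed
F_out = 392 - 13
F_out = 379 kg/hr


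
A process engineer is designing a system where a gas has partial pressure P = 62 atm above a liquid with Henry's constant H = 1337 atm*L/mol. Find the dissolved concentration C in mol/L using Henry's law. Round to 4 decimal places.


C = P / H
C = 62 / 1337
C = 0.0464 mol/L


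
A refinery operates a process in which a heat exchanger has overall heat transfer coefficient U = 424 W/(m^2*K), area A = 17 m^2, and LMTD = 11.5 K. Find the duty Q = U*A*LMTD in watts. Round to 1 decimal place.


Q = U * A * LMTD
Q = 424 * 17 * 11.5
Q = 82892.0 W


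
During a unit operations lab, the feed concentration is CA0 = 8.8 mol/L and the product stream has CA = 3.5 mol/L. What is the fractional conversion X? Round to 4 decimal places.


X = (CA0 - CA) / CA0
X = (8.8 - 3.5) / 8.8
X = 5.3 / 8.8
X = 0.6023


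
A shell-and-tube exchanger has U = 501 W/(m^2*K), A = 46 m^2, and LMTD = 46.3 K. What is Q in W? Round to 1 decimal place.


Q = U * A * LMTD
Q = 501 * 46 * 46.3
Q = 1067029.8 W


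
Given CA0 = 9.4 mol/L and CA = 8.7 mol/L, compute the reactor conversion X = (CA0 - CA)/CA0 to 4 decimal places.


X = (CA0 - CA) / CA0
X = (9.4 - 8.7) / 9.4
X = 0.7 / 9.4
X = 0.0745


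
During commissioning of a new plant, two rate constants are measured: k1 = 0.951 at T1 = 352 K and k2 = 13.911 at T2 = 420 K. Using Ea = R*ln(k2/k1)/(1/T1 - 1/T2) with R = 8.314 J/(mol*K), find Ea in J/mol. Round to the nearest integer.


Ea = R * ln(k2/k1) / (1/T1 - 1/T2)
ln(k2/k1) = ln(13.911/0.951) = 2.6829211
1/T1 - 1/T2 = 1/352 - 1/420 = 0.00045995671
Ea = 8.314 * 2.6829211 / 0.00045995671
Ea = 48495 J/mol


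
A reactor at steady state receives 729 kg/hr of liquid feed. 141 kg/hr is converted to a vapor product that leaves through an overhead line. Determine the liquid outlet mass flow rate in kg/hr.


Steady-state mass balance on the main outlet: F_out = F_in - F_removed
F_out = 729 - 141
F_out = 588 kg/hr


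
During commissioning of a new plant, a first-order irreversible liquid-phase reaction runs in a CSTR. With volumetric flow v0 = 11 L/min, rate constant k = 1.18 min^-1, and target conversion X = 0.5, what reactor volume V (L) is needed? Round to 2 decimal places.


V = v0 * X / (k * (1 - X))
V = 11 * 0.5 / (1.18 * (1 - 0.5))
V = 5.5 / (1.18 * 0.5)
V = 5.5 / 0.59
V = 9.32 L


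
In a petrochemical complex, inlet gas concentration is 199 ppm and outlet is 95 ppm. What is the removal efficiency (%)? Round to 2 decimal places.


Efficiency = (G_in - G_out) / G_in * 100%
Efficiency = (199 - 95) / 199 * 100
Efficiency = 104 / 199 * 100
Efficiency = 52.26%


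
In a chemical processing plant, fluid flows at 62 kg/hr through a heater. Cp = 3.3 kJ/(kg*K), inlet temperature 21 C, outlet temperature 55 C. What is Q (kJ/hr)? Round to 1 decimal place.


Q = m_dot * Cp * (T2 - T1)
Q = 62 * 3.3 * (55 - 21)
Q = 62 * 3.3 * 34
Q = 6956.4 kJ/hr


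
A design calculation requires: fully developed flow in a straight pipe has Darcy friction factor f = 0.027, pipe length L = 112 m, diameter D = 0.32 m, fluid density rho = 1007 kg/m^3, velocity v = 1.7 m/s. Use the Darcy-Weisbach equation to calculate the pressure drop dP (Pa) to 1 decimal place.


dP = f * (L/D) * (rho*v^2/2)
dP = 0.027 * (112/0.32) * (1007*1.7^2/2)
L/D = 350.0
rho*v^2/2 = 1007*2.89/2 = 1455.115
dP = 0.027 * 350.0 * 1455.115
dP = 13750.8 Pa


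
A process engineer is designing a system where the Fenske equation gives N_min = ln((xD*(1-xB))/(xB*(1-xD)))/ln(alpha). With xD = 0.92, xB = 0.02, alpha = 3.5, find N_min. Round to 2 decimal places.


N_min = ln((xD*(1-xB))/(xB*(1-xD))) / ln(alpha)
Numerator inside ln: 0.9016 / 0.0016 = 563.5
ln(563.5) = 6.334167
ln(alpha) = ln(3.5) = 1.252763
N_min = 6.334167 / 1.252763 = 5.06


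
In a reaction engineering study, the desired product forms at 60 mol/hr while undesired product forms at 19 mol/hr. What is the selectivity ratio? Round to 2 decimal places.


S = desired product rate / undesired product rate
S = 60 / 19
S = 3.16


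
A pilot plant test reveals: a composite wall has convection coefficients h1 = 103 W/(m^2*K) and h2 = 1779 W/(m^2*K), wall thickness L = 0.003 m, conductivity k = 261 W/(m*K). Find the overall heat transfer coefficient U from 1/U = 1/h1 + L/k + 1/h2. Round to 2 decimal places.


1/U = 1/h1 + L/k + 1/h2
1/U = 1/103 + 0.003/261 + 1/1779
1/U = 0.0097087379 + 1.14943e-05 + 0.0005621135
1/U = 0.0102823457
U = 97.25 W/(m^2*K)


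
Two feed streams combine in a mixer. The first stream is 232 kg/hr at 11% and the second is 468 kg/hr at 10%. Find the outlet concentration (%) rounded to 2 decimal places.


Mass balance on solute: F1*x1 + F2*x2 = F3*x3
F3 = F1 + F2 = 232 + 468 = 700 kg/hr
x3 = (F1*x1 + F2*x2)/F3
x3 = (232*0.11 + 468*0.1) / 700
x3 = 10.33%


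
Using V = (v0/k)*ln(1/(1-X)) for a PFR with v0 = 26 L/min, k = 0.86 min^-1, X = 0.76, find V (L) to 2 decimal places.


V = (v0/k) * ln(1/(1-X))
V = (26/0.86) * ln(1/(1-0.76))
V = 30.232558 * ln(4.166667)
V = 30.232558 * 1.427116
V = 43.15 L
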